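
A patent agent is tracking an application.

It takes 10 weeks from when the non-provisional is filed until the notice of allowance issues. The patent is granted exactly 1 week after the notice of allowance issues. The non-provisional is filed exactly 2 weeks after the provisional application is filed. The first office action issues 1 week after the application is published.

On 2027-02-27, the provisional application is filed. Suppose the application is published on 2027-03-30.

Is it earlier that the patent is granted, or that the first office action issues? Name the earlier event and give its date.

The first office action issues — 2027-04-06

The provisional application is filed: Feb 27, 2027.
The non-provisional is filed: Feb 27, 2027 + 2 weeks = Mar 13, 2027.
The notice of allowance issues: Mar 13, 2027 + 10 weeks = May 22, 2027.
The patent is granted: May 22, 2027 + 1 week = May 29, 2027.
The application is published: Mar 30, 2027.
The first office action issues: Mar 30, 2027 + 1 week = Apr 6, 2027.
Comparing: the patent is granted on May 29, 2027 vs the first office action issues on Apr 6, 2027. Earlier: the first office action issues.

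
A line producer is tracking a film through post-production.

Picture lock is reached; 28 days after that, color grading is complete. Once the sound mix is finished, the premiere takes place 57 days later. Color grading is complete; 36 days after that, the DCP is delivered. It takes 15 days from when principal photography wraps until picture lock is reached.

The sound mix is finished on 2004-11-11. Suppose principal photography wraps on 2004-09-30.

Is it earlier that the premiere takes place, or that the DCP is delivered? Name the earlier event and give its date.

The DCP is delivered — 2004-12-18

The sound mix is finished: Nov 11, 2004.
The premiere takes place: Nov 11, 2004 + 57 days = Jan 7, 2005.
Principal photography wraps: Sep 30, 2004.
Picture lock is reached: Sep 30, 2004 + 15 days = Oct 15, 2004.
Color grading is complete: Oct 15, 2004 + 28 days = Nov 12, 2004.
The DCP is delivered: Nov 12, 2004 + 36 days = Dec 18, 2004.
Comparing: the premiere takes place on Jan 7, 2005 vs the DCP is delivered on Dec 18, 2004. Earlier: the DCP is delivered.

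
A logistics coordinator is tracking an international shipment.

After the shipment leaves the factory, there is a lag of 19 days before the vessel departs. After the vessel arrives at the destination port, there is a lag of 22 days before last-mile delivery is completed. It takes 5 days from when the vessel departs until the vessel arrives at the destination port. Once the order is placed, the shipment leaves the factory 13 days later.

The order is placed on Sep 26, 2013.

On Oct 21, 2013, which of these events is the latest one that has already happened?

The order is placed: Sep 26, 2013.
The shipment leaves the factory: Sep 26, 2013 + 13 days = Oct 9, 2013.
The vessel departs: Oct 9, 2013 + 19 days = Oct 28, 2013.
The vessel arrives at the destination port: Oct 28, 2013 + 5 days = Nov 2, 2013.
Last-mile delivery is completed: Nov 2, 2013 + 22 days = Nov 24, 2013.
Oct 21, 2013 falls between when the shipment leaves the factory (Oct 9, 2013) and when the vessel departs (Oct 28, 2013).

The shipment leaves the factory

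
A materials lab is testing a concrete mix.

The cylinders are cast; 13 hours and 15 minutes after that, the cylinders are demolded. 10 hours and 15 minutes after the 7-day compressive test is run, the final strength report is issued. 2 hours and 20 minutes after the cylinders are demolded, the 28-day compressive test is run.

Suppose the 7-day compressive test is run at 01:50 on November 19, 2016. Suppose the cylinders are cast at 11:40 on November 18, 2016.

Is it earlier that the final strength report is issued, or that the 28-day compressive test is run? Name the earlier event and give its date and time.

The 28-day compressive test is run — 03:15 on November 19, 2016

The 7-day compressive test is run: 01:50 Nov 19, 2016.
The final strength report is issued: 01:50 Nov 19, 2016 + 10h15m = 12:05 Nov 19, 2016.
The cylinders are cast: 11:40 Nov 18, 2016.
The cylinders are demolded: 11:40 Nov 18, 2016 + 13h15m = 00:55 Nov 19, 2016.
The 28-day compressive test is run: 00:55 Nov 19, 2016 + 2h20m = 03:15 Nov 19, 2016.
Comparing: the final strength report is issued at 12:05 Nov 19, 2016 vs the 28-day compressive test is run at 03:15 Nov 19, 2016. Earlier: the 28-day compressive test is run.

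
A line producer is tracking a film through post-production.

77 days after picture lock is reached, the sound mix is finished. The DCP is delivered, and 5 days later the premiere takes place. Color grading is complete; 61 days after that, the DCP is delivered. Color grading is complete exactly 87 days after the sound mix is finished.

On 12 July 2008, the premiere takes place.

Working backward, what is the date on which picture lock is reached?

The premiere takes place: Jul 12, 2008.
The DCP is delivered: Jul 12, 2008 − 5 days = Jul 7, 2008.
Color grading is complete: Jul 7, 2008 − 61 days = May 7, 2008.
The sound mix is finished: May 7, 2008 − 87 days = Feb 10, 2008.
Picture lock is reached: Feb 10, 2008 − 77 days = Nov 25, 2007.

25 November 2007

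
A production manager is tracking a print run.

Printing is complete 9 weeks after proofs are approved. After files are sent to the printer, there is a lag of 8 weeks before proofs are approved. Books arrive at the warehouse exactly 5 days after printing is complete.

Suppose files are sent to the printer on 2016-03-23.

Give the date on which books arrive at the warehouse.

2016-07-25

Files are sent to the printer: Mar 23, 2016.
Proofs are approved: Mar 23, 2016 + 8 weeks = May 18, 2016.
Printing is complete: May 18, 2016 + 9 weeks = Jul 20, 2016.
Books arrive at the warehouse: Jul 20, 2016 + 5 days = Jul 25, 2016.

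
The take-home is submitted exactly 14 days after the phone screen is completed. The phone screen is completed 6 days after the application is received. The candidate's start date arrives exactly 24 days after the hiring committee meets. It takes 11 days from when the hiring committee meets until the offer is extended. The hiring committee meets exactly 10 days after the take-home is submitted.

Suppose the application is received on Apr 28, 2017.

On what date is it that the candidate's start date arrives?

Jun 21, 2017

The application is received: Apr 28, 2017.
The phone screen is completed: Apr 28, 2017 + 6 days = May 4, 2017.
The take-home is submitted: May 4, 2017 + 14 days = May 18, 2017.
The hiring committee meets: May 18, 2017 + 10 days = May 28, 2017.
The candidate's start date arrives: May 28, 2017 + 24 days = Jun 21, 2017.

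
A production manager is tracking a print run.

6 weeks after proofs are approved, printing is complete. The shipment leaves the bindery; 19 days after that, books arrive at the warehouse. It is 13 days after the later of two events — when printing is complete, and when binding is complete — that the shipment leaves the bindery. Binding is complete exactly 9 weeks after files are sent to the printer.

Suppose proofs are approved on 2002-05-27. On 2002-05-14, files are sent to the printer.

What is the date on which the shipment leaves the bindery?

Proofs are approved: May 27, 2002.
Printing is complete: May 27, 2002 + 6 weeks = Jul 8, 2002.
Files are sent to the printer: May 14, 2002.
Binding is complete: May 14, 2002 + 9 weeks = Jul 16, 2002.
Both prerequisites met — printing is complete (Jul 8, 2002), binding is complete (Jul 16, 2002); the later is Jul 16, 2002.
The shipment leaves the bindery: Jul 16, 2002 + 13 days = Jul 29, 2002.

2002-07-29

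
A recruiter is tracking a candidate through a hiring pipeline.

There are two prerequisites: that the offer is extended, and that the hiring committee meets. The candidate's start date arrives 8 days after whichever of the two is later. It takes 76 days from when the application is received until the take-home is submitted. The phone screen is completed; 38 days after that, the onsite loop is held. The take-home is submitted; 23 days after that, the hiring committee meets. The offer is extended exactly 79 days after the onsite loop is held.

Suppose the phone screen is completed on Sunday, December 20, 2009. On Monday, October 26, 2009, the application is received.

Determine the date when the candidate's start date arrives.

The phone screen is completed: Dec 20, 2009.
The onsite loop is held: Dec 20, 2009 + 38 days = Jan 27, 2010.
The offer is extended: Jan 27, 2010 + 79 days = Apr 16, 2010.
The application is received: Oct 26, 2009.
The take-home is submitted: Oct 26, 2009 + 76 days = Jan 10, 2010.
The hiring committee meets: Jan 10, 2010 + 23 days = Feb 2, 2010.
Both prerequisites met — the offer is extended (Apr 16, 2010), the hiring committee meets (Feb 2, 2010); the later is Apr 16, 2010.
The candidate's start date arrives: Apr 16, 2010 + 8 days = Apr 24, 2010.

Saturday, April 24, 2010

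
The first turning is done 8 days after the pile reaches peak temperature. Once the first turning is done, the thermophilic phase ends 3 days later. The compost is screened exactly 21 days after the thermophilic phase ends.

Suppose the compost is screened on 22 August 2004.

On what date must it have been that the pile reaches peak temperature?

The compost is screened: Aug 22, 2004.
The thermophilic phase ends: Aug 22, 2004 − 21 days = Aug 1, 2004.
The first turning is done: Aug 1, 2004 − 3 days = Jul 29, 2004.
The pile reaches peak temperature: Jul 29, 2004 − 8 days = Jul 21, 2004.

21 July 2004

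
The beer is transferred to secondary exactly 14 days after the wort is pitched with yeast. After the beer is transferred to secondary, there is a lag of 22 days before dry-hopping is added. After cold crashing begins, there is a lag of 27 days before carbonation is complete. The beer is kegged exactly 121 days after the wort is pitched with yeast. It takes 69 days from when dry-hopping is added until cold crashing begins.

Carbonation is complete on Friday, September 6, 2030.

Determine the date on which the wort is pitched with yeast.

Carbonation is complete: Sep 6, 2030.
Cold crashing begins: Sep 6, 2030 − 27 days = Aug 10, 2030.
Dry-hopping is added: Aug 10, 2030 − 69 days = Jun 2, 2030.
The beer is transferred to secondary: Jun 2, 2030 − 22 days = May 11, 2030.
The wort is pitched with yeast: May 11, 2030 − 14 days = Apr 27, 2030.

Saturday, April 27, 2030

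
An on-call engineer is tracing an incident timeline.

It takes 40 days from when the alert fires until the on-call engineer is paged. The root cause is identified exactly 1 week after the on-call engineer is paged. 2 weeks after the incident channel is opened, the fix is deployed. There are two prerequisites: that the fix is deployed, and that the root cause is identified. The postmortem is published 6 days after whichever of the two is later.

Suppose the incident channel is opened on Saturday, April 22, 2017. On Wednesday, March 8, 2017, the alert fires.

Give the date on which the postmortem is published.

Friday, May 12, 2017

The incident channel is opened: Apr 22, 2017.
The fix is deployed: Apr 22, 2017 + 2 weeks = May 6, 2017.
The alert fires: Mar 8, 2017.
The on-call engineer is paged: Mar 8, 2017 + 40 days = Apr 17, 2017.
The root cause is identified: Apr 17, 2017 + 1 week = Apr 24, 2017.
Both prerequisites met — the fix is deployed (May 6, 2017), the root cause is identified (Apr 24, 2017); the later is May 6, 2017.
The postmortem is published: May 6, 2017 + 6 days = May 12, 2017.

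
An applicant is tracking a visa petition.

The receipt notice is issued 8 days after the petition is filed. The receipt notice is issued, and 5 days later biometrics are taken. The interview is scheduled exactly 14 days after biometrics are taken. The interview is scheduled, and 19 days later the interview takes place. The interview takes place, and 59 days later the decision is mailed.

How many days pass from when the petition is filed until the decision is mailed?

Causal path: the petition is filed → the receipt notice is issued → biometrics are taken → the interview is scheduled → the interview takes place → the decision is mailed.
Total delay along the path: 8 + 5 + 14 + 19 + 59 = 105 days.

105 days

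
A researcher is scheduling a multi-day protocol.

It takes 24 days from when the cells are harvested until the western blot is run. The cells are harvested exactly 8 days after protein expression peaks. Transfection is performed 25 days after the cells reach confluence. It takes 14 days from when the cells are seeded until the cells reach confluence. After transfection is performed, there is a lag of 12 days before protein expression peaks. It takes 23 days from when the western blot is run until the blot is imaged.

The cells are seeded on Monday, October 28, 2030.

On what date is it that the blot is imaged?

Tuesday, February 11, 2031

The cells are seeded: Oct 28, 2030.
The cells reach confluence: Oct 28, 2030 + 14 days = Nov 11, 2030.
Transfection is performed: Nov 11, 2030 + 25 days = Dec 6, 2030.
Protein expression peaks: Dec 6, 2030 + 12 days = Dec 18, 2030.
The cells are harvested: Dec 18, 2030 + 8 days = Dec 26, 2030.
The western blot is run: Dec 26, 2030 + 24 days = Jan 19, 2031.
The blot is imaged: Jan 19, 2031 + 23 days = Feb 11, 2031.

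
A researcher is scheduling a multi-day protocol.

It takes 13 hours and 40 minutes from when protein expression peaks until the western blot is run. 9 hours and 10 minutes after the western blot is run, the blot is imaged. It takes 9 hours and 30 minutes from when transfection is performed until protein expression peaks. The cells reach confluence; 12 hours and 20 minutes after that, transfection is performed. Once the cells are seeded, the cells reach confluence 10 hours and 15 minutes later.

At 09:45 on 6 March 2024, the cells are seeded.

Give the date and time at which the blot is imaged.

The cells are seeded: 09:45 Mar 6, 2024.
The cells reach confluence: 09:45 Mar 6, 2024 + 10h15m = 20:00 Mar 6, 2024.
Transfection is performed: 20:00 Mar 6, 2024 + 12h20m = 08:20 Mar 7, 2024.
Protein expression peaks: 08:20 Mar 7, 2024 + 9h30m = 17:50 Mar 7, 2024.
The western blot is run: 17:50 Mar 7, 2024 + 13h40m = 07:30 Mar 8, 2024.
The blot is imaged: 07:30 Mar 8, 2024 + 9h10m = 16:40 Mar 8, 2024.

16:40 on 8 March 2024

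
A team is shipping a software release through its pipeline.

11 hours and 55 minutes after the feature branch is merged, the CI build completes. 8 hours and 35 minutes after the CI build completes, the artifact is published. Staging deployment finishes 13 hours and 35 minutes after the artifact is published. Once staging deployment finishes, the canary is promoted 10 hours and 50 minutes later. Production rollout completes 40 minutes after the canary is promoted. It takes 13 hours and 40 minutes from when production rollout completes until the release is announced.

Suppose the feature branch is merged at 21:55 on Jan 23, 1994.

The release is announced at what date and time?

The feature branch is merged: 21:55 Jan 23, 1994.
The CI build completes: 21:55 Jan 23, 1994 + 11h55m = 09:50 Jan 24, 1994.
The artifact is published: 09:50 Jan 24, 1994 + 8h35m = 18:25 Jan 24, 1994.
Staging deployment finishes: 18:25 Jan 24, 1994 + 13h35m = 08:00 Jan 25, 1994.
The canary is promoted: 08:00 Jan 25, 1994 + 10h50m = 18:50 Jan 25, 1994.
Production rollout completes: 18:50 Jan 25, 1994 + 40m = 19:30 Jan 25, 1994.
The release is announced: 19:30 Jan 25, 1994 + 13h40m = 09:10 Jan 26, 1994.

09:10 on Jan 26, 1994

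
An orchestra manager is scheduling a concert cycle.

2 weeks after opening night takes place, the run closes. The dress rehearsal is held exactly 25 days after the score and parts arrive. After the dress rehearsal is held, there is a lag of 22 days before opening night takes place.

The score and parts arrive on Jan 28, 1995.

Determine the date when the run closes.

Mar 30, 1995

The score and parts arrive: Jan 28, 1995.
The dress rehearsal is held: Jan 28, 1995 + 25 days = Feb 22, 1995.
Opening night takes place: Feb 22, 1995 + 22 days = Mar 16, 1995.
The run closes: Mar 16, 1995 + 2 weeks = Mar 30, 1995.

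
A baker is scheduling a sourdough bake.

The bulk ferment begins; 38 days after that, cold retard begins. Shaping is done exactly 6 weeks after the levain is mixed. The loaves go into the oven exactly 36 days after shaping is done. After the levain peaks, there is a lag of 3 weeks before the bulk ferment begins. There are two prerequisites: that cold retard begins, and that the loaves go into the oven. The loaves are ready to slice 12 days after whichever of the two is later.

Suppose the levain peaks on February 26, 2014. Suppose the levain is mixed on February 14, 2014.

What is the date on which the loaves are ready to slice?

May 15, 2014

The levain peaks: Feb 26, 2014.
The bulk ferment begins: Feb 26, 2014 + 3 weeks = Mar 19, 2014.
Cold retard begins: Mar 19, 2014 + 38 days = Apr 26, 2014.
The levain is mixed: Feb 14, 2014.
Shaping is done: Feb 14, 2014 + 6 weeks = Mar 28, 2014.
The loaves go into the oven: Mar 28, 2014 + 36 days = May 3, 2014.
Both prerequisites met — cold retard begins (Apr 26, 2014), the loaves go into the oven (May 3, 2014); the later is May 3, 2014.
The loaves are ready to slice: May 3, 2014 + 12 days = May 15, 2014.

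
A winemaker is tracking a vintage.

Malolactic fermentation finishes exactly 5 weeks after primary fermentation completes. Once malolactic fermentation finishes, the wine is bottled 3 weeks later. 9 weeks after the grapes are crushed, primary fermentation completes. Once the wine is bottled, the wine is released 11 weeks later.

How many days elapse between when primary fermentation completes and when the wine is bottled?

56 days

Causal path: primary fermentation completes → malolactic fermentation finishes → the wine is bottled.
Total delay along the path: 5 + 3 weeks = 8 weeks = 56 days.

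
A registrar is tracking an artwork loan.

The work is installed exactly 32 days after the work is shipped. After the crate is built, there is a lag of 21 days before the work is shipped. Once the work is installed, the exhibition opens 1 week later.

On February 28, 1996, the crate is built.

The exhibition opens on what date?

The crate is built: Feb 28, 1996.
The work is shipped: Feb 28, 1996 + 21 days = Mar 20, 1996.
The work is installed: Mar 20, 1996 + 32 days = Apr 21, 1996.
The exhibition opens: Apr 21, 1996 + 1 week = Apr 28, 1996.

April 28, 1996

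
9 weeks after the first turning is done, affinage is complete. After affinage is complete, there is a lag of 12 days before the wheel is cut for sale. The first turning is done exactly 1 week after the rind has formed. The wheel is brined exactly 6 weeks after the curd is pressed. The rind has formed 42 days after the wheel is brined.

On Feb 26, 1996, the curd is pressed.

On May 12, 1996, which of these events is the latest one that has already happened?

The wheel is brined

The curd is pressed: Feb 26, 1996.
The wheel is brined: Feb 26, 1996 + 6 weeks = Apr 8, 1996.
The rind has formed: Apr 8, 1996 + 42 days = May 20, 1996.
The first turning is done: May 20, 1996 + 1 week = May 27, 1996.
Affinage is complete: May 27, 1996 + 9 weeks = Jul 29, 1996.
The wheel is cut for sale: Jul 29, 1996 + 12 days = Aug 10, 1996.
May 12, 1996 falls between when the wheel is brined (Apr 8, 1996) and when the rind has formed (May 20, 1996).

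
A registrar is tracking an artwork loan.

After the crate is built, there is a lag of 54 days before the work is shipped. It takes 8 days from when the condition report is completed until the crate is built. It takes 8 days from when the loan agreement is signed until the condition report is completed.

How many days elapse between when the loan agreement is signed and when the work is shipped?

70 days

Causal path: the loan agreement is signed → the condition report is completed → the crate is built → the work is shipped.
Total delay along the path: 8 + 8 + 54 = 70 days.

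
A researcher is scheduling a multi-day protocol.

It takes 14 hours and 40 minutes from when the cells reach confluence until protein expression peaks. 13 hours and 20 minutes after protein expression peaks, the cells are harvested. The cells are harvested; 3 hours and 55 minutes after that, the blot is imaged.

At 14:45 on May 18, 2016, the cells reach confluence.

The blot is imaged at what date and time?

The cells reach confluence: 14:45 May 18, 2016.
Protein expression peaks: 14:45 May 18, 2016 + 14h40m = 05:25 May 19, 2016.
The cells are harvested: 05:25 May 19, 2016 + 13h20m = 18:45 May 19, 2016.
The blot is imaged: 18:45 May 19, 2016 + 3h55m = 22:40 May 19, 2016.

22:40 on May 19, 2016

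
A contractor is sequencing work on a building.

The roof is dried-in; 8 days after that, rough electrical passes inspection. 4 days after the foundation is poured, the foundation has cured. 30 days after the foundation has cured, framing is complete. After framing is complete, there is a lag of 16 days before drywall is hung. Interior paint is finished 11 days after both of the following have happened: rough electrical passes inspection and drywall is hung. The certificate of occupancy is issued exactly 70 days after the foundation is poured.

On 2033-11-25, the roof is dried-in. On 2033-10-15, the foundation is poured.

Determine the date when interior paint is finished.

The roof is dried-in: Nov 25, 2033.
Rough electrical passes inspection: Nov 25, 2033 + 8 days = Dec 3, 2033.
The foundation is poured: Oct 15, 2033.
The foundation has cured: Oct 15, 2033 + 4 days = Oct 19, 2033.
Framing is complete: Oct 19, 2033 + 30 days = Nov 18, 2033.
Drywall is hung: Nov 18, 2033 + 16 days = Dec 4, 2033.
Both prerequisites met — rough electrical passes inspection (Dec 3, 2033), drywall is hung (Dec 4, 2033); the later is Dec 4, 2033.
Interior paint is finished: Dec 4, 2033 + 11 days = Dec 15, 2033.

2033-12-15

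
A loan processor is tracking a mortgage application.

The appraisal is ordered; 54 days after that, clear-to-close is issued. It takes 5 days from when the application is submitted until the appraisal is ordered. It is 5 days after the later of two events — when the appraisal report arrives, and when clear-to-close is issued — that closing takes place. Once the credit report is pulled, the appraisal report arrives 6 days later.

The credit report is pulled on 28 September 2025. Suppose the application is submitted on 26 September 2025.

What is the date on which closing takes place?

29 November 2025

The credit report is pulled: Sep 28, 2025.
The appraisal report arrives: Sep 28, 2025 + 6 days = Oct 4, 2025.
The application is submitted: Sep 26, 2025.
The appraisal is ordered: Sep 26, 2025 + 5 days = Oct 1, 2025.
Clear-to-close is issued: Oct 1, 2025 + 54 days = Nov 24, 2025.
Both prerequisites met — the appraisal report arrives (Oct 4, 2025), clear-to-close is issued (Nov 24, 2025); the later is Nov 24, 2025.
Closing takes place: Nov 24, 2025 + 5 days = Nov 29, 2025.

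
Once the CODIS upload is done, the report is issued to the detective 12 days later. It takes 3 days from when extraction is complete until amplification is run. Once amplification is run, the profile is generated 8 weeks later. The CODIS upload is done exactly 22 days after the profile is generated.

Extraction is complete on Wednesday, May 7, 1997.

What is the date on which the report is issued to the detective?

Friday, August 8, 1997

Extraction is complete: May 7, 1997.
Amplification is run: May 7, 1997 + 3 days = May 10, 1997.
The profile is generated: May 10, 1997 + 8 weeks = Jul 5, 1997.
The CODIS upload is done: Jul 5, 1997 + 22 days = Jul 27, 1997.
The report is issued to the detective: Jul 27, 1997 + 12 days = Aug 8, 1997.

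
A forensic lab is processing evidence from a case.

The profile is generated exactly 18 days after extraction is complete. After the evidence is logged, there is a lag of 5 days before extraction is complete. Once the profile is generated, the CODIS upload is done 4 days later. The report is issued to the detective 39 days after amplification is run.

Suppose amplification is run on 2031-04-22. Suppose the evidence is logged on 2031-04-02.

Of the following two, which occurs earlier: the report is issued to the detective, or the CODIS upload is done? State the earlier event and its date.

Amplification is run: Apr 22, 2031.
The report is issued to the detective: Apr 22, 2031 + 39 days = May 31, 2031.
The evidence is logged: Apr 2, 2031.
Extraction is complete: Apr 2, 2031 + 5 days = Apr 7, 2031.
The profile is generated: Apr 7, 2031 + 18 days = Apr 25, 2031.
The CODIS upload is done: Apr 25, 2031 + 4 days = Apr 29, 2031.
Comparing: the report is issued to the detective on May 31, 2031 vs the CODIS upload is done on Apr 29, 2031. Earlier: the CODIS upload is done.

The CODIS upload is done — 2031-04-29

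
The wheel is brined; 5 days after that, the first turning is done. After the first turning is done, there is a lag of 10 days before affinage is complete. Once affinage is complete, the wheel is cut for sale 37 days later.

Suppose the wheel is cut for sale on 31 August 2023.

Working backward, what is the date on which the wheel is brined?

The wheel is cut for sale: Aug 31, 2023.
Affinage is complete: Aug 31, 2023 − 37 days = Jul 25, 2023.
The first turning is done: Jul 25, 2023 − 10 days = Jul 15, 2023.
The wheel is brined: Jul 15, 2023 − 5 days = Jul 10, 2023.

10 July 2023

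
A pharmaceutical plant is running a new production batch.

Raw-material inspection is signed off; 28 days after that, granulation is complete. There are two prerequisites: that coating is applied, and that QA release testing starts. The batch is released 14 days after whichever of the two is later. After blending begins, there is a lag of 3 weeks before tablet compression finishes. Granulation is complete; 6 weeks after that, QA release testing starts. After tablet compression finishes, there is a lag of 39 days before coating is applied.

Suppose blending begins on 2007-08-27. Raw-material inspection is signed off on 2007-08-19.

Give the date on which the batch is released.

Blending begins: Aug 27, 2007.
Tablet compression finishes: Aug 27, 2007 + 3 weeks = Sep 17, 2007.
Coating is applied: Sep 17, 2007 + 39 days = Oct 26, 2007.
Raw-material inspection is signed off: Aug 19, 2007.
Granulation is complete: Aug 19, 2007 + 28 days = Sep 16, 2007.
QA release testing starts: Sep 16, 2007 + 6 weeks = Oct 28, 2007.
Both prerequisites met — coating is applied (Oct 26, 2007), QA release testing starts (Oct 28, 2007); the later is Oct 28, 2007.
The batch is released: Oct 28, 2007 + 14 days = Nov 11, 2007.

2007-11-11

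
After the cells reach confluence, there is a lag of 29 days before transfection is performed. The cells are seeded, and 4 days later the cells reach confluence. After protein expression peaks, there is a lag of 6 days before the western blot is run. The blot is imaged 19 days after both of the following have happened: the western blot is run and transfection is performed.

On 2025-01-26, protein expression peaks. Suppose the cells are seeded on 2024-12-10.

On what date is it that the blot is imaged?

2025-02-20

Protein expression peaks: Jan 26, 2025.
The western blot is run: Jan 26, 2025 + 6 days = Feb 1, 2025.
The cells are seeded: Dec 10, 2024.
The cells reach confluence: Dec 10, 2024 + 4 days = Dec 14, 2024.
Transfection is performed: Dec 14, 2024 + 29 days = Jan 12, 2025.
Both prerequisites met — the western blot is run (Feb 1, 2025), transfection is performed (Jan 12, 2025); the later is Feb 1, 2025.
The blot is imaged: Feb 1, 2025 + 19 days = Feb 20, 2025.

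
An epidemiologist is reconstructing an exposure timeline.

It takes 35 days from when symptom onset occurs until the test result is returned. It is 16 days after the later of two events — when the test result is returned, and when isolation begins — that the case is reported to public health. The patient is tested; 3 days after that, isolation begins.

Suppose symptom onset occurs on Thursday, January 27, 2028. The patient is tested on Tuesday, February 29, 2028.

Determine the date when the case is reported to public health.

Sunday, March 19, 2028

Symptom onset occurs: Jan 27, 2028.
The test result is returned: Jan 27, 2028 + 35 days = Mar 2, 2028.
The patient is tested: Feb 29, 2028.
Isolation begins: Feb 29, 2028 + 3 days = Mar 3, 2028.
Both prerequisites met — the test result is returned (Mar 2, 2028), isolation begins (Mar 3, 2028); the later is Mar 3, 2028.
The case is reported to public health: Mar 3, 2028 + 16 days = Mar 19, 2028.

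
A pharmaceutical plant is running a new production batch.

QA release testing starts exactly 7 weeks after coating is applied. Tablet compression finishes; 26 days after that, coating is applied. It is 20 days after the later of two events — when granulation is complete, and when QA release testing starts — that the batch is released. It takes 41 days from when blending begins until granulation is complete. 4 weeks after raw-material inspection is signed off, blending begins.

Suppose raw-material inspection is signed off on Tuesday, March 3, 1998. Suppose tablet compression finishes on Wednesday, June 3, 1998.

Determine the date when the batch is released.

Raw-material inspection is signed off: Mar 3, 1998.
Blending begins: Mar 3, 1998 + 4 weeks = Mar 31, 1998.
Granulation is complete: Mar 31, 1998 + 41 days = May 11, 1998.
Tablet compression finishes: Jun 3, 1998.
Coating is applied: Jun 3, 1998 + 26 days = Jun 29, 1998.
QA release testing starts: Jun 29, 1998 + 7 weeks = Aug 17, 1998.
Both prerequisites met — granulation is complete (May 11, 1998), QA release testing starts (Aug 17, 1998); the later is Aug 17, 1998.
The batch is released: Aug 17, 1998 + 20 days = Sep 6, 1998.

Sunday, September 6, 1998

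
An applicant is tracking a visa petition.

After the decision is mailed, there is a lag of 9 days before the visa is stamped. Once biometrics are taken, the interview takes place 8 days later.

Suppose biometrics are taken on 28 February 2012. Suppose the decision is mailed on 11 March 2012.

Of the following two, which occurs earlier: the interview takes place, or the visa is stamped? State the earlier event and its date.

The interview takes place — 7 March 2012

Biometrics are taken: Feb 28, 2012.
The interview takes place: Feb 28, 2012 + 8 days = Mar 7, 2012.
The decision is mailed: Mar 11, 2012.
The visa is stamped: Mar 11, 2012 + 9 days = Mar 20, 2012.
Comparing: the interview takes place on Mar 7, 2012 vs the visa is stamped on Mar 20, 2012. Earlier: the interview takes place.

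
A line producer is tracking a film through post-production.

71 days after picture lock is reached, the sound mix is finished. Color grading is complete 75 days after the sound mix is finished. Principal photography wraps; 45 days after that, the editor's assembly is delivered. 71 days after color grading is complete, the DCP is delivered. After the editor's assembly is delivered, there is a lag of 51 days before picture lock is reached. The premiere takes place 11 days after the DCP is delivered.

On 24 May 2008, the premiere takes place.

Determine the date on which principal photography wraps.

5 July 2007

The premiere takes place: May 24, 2008.
The DCP is delivered: May 24, 2008 − 11 days = May 13, 2008.
Color grading is complete: May 13, 2008 − 71 days = Mar 3, 2008.
The sound mix is finished: Mar 3, 2008 − 75 days = Dec 19, 2007.
Picture lock is reached: Dec 19, 2007 − 71 days = Oct 9, 2007.
The editor's assembly is delivered: Oct 9, 2007 − 51 days = Aug 19, 2007.
Principal photography wraps: Aug 19, 2007 − 45 days = Jul 5, 2007.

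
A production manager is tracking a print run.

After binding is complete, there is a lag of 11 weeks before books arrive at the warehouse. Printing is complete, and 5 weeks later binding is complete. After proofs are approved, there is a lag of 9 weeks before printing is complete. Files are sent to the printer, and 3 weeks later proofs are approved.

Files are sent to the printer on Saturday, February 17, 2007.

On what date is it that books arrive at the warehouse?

Files are sent to the printer: Feb 17, 2007.
Proofs are approved: Feb 17, 2007 + 3 weeks = Mar 10, 2007.
Printing is complete: Mar 10, 2007 + 9 weeks = May 12, 2007.
Binding is complete: May 12, 2007 + 5 weeks = Jun 16, 2007.
Books arrive at the warehouse: Jun 16, 2007 + 11 weeks = Sep 1, 2007.

Saturday, September 1, 2007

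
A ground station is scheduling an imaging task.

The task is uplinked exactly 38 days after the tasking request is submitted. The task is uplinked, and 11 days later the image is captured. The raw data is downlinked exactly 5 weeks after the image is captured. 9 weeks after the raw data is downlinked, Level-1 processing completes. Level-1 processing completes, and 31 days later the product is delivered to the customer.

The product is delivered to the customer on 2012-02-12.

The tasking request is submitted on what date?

2011-08-18

The product is delivered to the customer: Feb 12, 2012.
Level-1 processing completes: Feb 12, 2012 − 31 days = Jan 12, 2012.
The raw data is downlinked: Jan 12, 2012 − 9 weeks = Nov 10, 2011.
The image is captured: Nov 10, 2011 − 5 weeks = Oct 6, 2011.
The task is uplinked: Oct 6, 2011 − 11 days = Sep 25, 2011.
The tasking request is submitted: Sep 25, 2011 − 38 days = Aug 18, 2011.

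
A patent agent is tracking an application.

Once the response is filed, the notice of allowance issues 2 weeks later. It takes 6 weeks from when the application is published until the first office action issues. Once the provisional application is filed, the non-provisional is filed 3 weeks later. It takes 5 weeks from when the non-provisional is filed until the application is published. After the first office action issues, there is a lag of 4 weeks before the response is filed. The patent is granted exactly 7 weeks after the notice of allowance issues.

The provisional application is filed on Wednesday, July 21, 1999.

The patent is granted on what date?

Wednesday, January 26, 2000

The provisional application is filed: Jul 21, 1999.
The non-provisional is filed: Jul 21, 1999 + 3 weeks = Aug 11, 1999.
The application is published: Aug 11, 1999 + 5 weeks = Sep 15, 1999.
The first office action issues: Sep 15, 1999 + 6 weeks = Oct 27, 1999.
The response is filed: Oct 27, 1999 + 4 weeks = Nov 24, 1999.
The notice of allowance issues: Nov 24, 1999 + 2 weeks = Dec 8, 1999.
The patent is granted: Dec 8, 1999 + 7 weeks = Jan 26, 2000.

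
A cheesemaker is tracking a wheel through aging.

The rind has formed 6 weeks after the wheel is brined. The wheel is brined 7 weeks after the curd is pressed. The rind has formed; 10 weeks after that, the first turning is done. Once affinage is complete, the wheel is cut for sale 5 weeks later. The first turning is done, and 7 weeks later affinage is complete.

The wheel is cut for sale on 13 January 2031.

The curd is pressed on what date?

13 May 2030

The wheel is cut for sale: Jan 13, 2031.
Affinage is complete: Jan 13, 2031 − 5 weeks = Dec 9, 2030.
The first turning is done: Dec 9, 2030 − 7 weeks = Oct 21, 2030.
The rind has formed: Oct 21, 2030 − 10 weeks = Aug 12, 2030.
The wheel is brined: Aug 12, 2030 − 6 weeks = Jul 1, 2030.
The curd is pressed: Jul 1, 2030 − 7 weeks = May 13, 2030.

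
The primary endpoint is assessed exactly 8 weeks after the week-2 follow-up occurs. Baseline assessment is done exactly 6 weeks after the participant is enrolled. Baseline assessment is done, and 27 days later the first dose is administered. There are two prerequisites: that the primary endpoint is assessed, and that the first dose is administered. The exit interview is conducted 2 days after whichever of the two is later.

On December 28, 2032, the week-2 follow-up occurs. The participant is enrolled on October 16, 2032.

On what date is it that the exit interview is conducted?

The week-2 follow-up occurs: Dec 28, 2032.
The primary endpoint is assessed: Dec 28, 2032 + 8 weeks = Feb 22, 2033.
The participant is enrolled: Oct 16, 2032.
Baseline assessment is done: Oct 16, 2032 + 6 weeks = Nov 27, 2032.
The first dose is administered: Nov 27, 2032 + 27 days = Dec 24, 2032.
Both prerequisites met — the primary endpoint is assessed (Feb 22, 2033), the first dose is administered (Dec 24, 2032); the later is Feb 22, 2033.
The exit interview is conducted: Feb 22, 2033 + 2 days = Feb 24, 2033.

February 24, 2033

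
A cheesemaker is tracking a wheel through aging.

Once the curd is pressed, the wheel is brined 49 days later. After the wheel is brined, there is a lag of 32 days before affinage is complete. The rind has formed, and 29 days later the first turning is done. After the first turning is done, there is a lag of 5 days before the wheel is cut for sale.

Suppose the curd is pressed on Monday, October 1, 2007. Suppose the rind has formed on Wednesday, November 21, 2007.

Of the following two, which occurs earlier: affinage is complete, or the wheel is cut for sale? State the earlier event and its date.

The curd is pressed: Oct 1, 2007.
The wheel is brined: Oct 1, 2007 + 49 days = Nov 19, 2007.
Affinage is complete: Nov 19, 2007 + 32 days = Dec 21, 2007.
The rind has formed: Nov 21, 2007.
The first turning is done: Nov 21, 2007 + 29 days = Dec 20, 2007.
The wheel is cut for sale: Dec 20, 2007 + 5 days = Dec 25, 2007.
Comparing: affinage is complete on Dec 21, 2007 vs the wheel is cut for sale on Dec 25, 2007. Earlier: affinage is complete.

Affinage is complete — Friday, December 21, 2007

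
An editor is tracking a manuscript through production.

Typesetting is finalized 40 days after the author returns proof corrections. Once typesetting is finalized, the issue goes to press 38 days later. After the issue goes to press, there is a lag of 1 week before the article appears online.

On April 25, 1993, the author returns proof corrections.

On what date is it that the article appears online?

The author returns proof corrections: Apr 25, 1993.
Typesetting is finalized: Apr 25, 1993 + 40 days = Jun 4, 1993.
The issue goes to press: Jun 4, 1993 + 38 days = Jul 12, 1993.
The article appears online: Jul 12, 1993 + 1 week = Jul 19, 1993.

July 19, 1993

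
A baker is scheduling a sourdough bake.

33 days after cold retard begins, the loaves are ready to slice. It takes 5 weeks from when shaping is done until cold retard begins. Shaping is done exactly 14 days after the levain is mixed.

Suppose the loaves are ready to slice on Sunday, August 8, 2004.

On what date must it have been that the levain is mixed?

Tuesday, May 18, 2004

The loaves are ready to slice: Aug 8, 2004.
Cold retard begins: Aug 8, 2004 − 33 days = Jul 6, 2004.
Shaping is done: Jul 6, 2004 − 5 weeks = Jun 1, 2004.
The levain is mixed: Jun 1, 2004 − 14 days = May 18, 2004.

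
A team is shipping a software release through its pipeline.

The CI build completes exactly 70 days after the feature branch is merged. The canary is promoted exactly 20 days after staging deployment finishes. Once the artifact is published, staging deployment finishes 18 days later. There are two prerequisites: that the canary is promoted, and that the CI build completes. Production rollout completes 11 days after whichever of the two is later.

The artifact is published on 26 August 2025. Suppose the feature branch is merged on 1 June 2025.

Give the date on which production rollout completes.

14 October 2025

The artifact is published: Aug 26, 2025.
Staging deployment finishes: Aug 26, 2025 + 18 days = Sep 13, 2025.
The canary is promoted: Sep 13, 2025 + 20 days = Oct 3, 2025.
The feature branch is merged: Jun 1, 2025.
The CI build completes: Jun 1, 2025 + 70 days = Aug 10, 2025.
Both prerequisites met — the canary is promoted (Oct 3, 2025), the CI build completes (Aug 10, 2025); the later is Oct 3, 2025.
Production rollout completes: Oct 3, 2025 + 11 days = Oct 14, 2025.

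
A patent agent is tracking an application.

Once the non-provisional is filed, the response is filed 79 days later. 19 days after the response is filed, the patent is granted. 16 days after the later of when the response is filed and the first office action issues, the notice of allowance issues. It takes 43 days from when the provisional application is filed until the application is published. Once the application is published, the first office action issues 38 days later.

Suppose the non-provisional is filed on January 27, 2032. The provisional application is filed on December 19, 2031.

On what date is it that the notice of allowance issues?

May 1, 2032

The non-provisional is filed: Jan 27, 2032.
The response is filed: Jan 27, 2032 + 79 days = Apr 15, 2032.
The provisional application is filed: Dec 19, 2031.
The application is published: Dec 19, 2031 + 43 days = Jan 31, 2032.
The first office action issues: Jan 31, 2032 + 38 days = Mar 9, 2032.
Both prerequisites met — the response is filed (Apr 15, 2032), the first office action issues (Mar 9, 2032); the later is Apr 15, 2032.
The notice of allowance issues: Apr 15, 2032 + 16 days = May 1, 2032.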